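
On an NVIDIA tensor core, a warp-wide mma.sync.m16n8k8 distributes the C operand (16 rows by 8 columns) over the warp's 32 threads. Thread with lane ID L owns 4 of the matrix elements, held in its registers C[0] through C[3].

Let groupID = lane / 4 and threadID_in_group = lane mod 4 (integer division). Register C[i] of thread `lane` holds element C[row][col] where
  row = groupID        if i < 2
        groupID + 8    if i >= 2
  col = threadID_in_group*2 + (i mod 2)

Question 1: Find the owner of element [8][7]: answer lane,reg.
r=8→G=0,rhi=1  c=7→T=3,p=1
L=0*4+3=3  i=1*2+1=3

3,3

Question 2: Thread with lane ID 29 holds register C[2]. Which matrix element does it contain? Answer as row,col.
15,2

lane 29: grp=7 (29/4), tig=1 (29%4)
i=2: r=7+8=15, c=1*2+0=2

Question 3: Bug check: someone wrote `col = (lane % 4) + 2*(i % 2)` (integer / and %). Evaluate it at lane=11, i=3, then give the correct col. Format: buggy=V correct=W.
buggy=5 correct=7

`(lane % 4) + 2*(i % 2)`[11,3]->5
lane 11->11/4=2, 11 mod 4=3
i=3  r:2+8->10  c:2·3+1->7
col: 5 vs 7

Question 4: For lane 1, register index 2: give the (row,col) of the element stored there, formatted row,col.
L=1→G=1>>2=0, T=1&3=1
[2]→row 0+8=8  col 1·2+0=2

8,2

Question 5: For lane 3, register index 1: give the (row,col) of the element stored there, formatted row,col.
3: G=0,T=3
[1] (0+0,3*2+1) = (0,7)

0,7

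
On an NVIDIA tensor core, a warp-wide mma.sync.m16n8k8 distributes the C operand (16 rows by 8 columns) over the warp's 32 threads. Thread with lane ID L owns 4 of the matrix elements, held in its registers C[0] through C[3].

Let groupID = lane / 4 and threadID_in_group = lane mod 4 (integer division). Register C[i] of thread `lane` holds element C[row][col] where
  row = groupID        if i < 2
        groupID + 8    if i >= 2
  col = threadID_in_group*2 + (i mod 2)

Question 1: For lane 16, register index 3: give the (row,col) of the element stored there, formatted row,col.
12,1

16: gr=4,th=0
[3] (4+8,0*2+1) = (12,1)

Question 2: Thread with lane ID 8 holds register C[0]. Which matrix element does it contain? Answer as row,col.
2,0

L=8→G=8>>2=2, T=8&3=0
[0]→row 2+0=2  col 0·2+0=0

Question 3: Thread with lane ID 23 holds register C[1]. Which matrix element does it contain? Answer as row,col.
5,7

lane 23⇒23/4=5, 23 mod 4=3
i=1  r:5+0⇒5  c:2·3+1⇒7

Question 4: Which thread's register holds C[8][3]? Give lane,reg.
1,3

r=8⇒gr=0,Rb=1  c=3⇒th=1,odd=1
L=0*4+1=1  i=1*2+1=3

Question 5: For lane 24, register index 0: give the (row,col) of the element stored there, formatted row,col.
lane 24: gid=6 (24/4), tid=0 (24%4)
i=0: r=6+0=6, c=0*2+0=0

6,0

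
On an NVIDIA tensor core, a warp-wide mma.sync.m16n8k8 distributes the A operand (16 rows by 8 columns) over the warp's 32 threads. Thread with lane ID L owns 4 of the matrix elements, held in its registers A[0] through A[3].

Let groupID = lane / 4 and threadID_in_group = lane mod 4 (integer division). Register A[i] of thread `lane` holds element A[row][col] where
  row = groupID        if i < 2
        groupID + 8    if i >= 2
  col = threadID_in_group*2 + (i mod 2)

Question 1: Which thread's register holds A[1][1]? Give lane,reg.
4,1

r:1=>grp=1,rB=0  c:1=>tig=0,lo=1
L=1*4+0=4  i=0*2+1=1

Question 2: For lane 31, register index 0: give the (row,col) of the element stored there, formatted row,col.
31: grp=7,tig=3
[0] (7+0,3*2+0) = (7,6)

7,6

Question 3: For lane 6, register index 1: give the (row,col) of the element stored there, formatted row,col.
1,5

lane 6->6/4=1, 6 mod 4=2
i=1  r:1+0->1  c:2·2+1->5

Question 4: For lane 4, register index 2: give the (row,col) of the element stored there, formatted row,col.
L=4=>grp=4>>2=1, tig=4&3=0
[2]=>row 1+8=9  col 0·2+0=0

9,0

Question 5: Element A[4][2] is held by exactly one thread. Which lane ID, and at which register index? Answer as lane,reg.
r=4⇒gr=4,Rb=0  c=2⇒th=1,odd=0
L=4*4+1=17  i=0*2+0=0

17,0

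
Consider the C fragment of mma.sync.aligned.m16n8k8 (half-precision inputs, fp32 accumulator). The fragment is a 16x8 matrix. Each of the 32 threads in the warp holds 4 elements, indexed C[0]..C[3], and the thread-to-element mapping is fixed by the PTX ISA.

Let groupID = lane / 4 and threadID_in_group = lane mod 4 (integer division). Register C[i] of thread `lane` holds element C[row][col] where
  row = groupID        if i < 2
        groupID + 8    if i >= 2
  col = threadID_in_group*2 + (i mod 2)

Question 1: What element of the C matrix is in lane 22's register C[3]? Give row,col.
13,5

22: gid=5,tid=2
[3] (5+8,2*2+1) = (13,5)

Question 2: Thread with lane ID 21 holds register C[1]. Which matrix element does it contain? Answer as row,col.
5,3

L=21⇒gr=21>>2=5, th=21&3=1
[1]⇒row 5+0=5  col 1·2+1=3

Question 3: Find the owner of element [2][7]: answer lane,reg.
11,1

r:2=>grp=2,rB=0  c:7=>tig=3,lo=1
L=2*4+3=11  i=0*2+1=1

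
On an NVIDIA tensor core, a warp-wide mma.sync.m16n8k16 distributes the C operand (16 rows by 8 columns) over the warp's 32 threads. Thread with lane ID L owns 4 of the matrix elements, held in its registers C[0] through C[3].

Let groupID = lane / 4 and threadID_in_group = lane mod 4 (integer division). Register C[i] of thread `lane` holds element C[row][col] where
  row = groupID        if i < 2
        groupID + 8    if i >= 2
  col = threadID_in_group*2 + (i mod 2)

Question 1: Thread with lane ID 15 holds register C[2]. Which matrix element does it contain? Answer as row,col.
15: G=3,T=3
[2] (3+8,3*2+0) = (11,6)

11,6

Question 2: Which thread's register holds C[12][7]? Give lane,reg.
19,3

r=12→G=4,rhi=1  c=7→T=3,p=1
L=4*4+3=19  i=1*2+1=3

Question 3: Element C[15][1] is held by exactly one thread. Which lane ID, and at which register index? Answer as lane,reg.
r: 15->gid=7,r8=1  c: 1->tid=0,i&1=1
L=7*4+0=28  i=1*2+1=3

28,3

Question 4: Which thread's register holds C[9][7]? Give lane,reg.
r=9→G=1,rhi=1  c=7→T=3,p=1
L=1*4+3=7  i=1*2+1=3

7,3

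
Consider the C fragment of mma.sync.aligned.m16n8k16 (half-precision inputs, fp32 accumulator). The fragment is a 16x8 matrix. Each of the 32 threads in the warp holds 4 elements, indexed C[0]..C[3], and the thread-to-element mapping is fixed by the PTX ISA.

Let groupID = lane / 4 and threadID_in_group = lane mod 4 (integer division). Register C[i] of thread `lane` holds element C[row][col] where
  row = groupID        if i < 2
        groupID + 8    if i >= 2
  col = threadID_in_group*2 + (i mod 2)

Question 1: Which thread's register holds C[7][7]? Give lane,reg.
r=7→G=7,rhi=0  c=7→T=3,p=1
L=7*4+3=31  i=0*2+1=1

31,1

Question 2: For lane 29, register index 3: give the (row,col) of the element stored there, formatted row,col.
15,3

lane 29⇒29/4=7, 29 mod 4=1
i=3  r:7+8⇒15  c:2·1+1⇒3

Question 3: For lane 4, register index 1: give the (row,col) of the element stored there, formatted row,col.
lane 4: gid=1 (4/4), tid=0 (4%4)
i=1: r=1+0=1, c=0*2+1=1

1,1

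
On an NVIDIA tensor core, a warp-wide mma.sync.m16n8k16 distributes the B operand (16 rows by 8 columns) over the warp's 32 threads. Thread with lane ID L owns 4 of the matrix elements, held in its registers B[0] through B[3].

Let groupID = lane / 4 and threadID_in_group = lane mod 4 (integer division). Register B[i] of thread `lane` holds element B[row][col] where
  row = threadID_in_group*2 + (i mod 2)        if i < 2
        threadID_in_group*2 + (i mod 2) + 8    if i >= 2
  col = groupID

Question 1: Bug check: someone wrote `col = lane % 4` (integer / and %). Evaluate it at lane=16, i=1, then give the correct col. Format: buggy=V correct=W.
`lane % 4`[16,1]→0
lane 16: G=4 (16/4), T=0 (16%4)
i=1: r=0*2+1+0=1, c=G=4
col: 0 vs 4

buggy=0 correct=4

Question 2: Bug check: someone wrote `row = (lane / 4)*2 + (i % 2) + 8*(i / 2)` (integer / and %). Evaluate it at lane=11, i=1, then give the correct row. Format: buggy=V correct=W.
`(lane / 4)*2 + (i % 2) + 8*(i / 2)`[11,1]→5
11: G=2,T=3
[1] (3*2+1+0,2) = (7,2)
row: 5 vs 7

buggy=5 correct=7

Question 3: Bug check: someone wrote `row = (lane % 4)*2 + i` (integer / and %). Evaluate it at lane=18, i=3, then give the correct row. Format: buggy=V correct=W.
`(lane % 4)*2 + i`[18,3]=>7
18: grp=4,tig=2
[3] (2*2+1+8,4) = (13,4)
row: 7 vs 13

buggy=7 correct=13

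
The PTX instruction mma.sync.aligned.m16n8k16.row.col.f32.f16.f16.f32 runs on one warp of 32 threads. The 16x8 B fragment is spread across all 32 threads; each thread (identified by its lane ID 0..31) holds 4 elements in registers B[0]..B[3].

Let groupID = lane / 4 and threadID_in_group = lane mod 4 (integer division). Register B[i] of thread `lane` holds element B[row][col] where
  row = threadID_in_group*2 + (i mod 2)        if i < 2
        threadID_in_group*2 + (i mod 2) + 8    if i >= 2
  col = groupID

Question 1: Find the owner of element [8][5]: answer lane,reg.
20,2

c: 5->gid=5  r: 8->r8=1,tid=0,i&1=0
L=5*4+0=20  i=1*2+0=2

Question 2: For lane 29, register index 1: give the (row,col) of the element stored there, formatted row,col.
lane 29: g=7 (29/4), t=1 (29%4)
i=1: r=1*2+1+0=3, c=g=7

3,7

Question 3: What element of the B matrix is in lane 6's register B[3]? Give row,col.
13,1

L=6⇒gr=6>>2=1, th=6&3=2
[3]⇒row 2·2+1+8=13  col gr=1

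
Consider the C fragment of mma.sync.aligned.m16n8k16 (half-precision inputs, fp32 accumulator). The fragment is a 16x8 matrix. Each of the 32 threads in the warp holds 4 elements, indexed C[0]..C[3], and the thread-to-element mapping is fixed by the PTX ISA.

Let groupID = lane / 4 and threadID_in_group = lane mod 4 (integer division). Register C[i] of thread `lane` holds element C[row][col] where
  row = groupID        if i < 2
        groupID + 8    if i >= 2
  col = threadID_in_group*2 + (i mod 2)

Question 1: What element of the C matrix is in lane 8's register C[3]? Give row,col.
10,1

8: grp=2,tig=0
[3] (2+8,0*2+1) = (10,1)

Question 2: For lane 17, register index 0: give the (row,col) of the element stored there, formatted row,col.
4,2

lane 17->17/4=4, 17 mod 4=1
i=0  r:4+0->4  c:2·1+0->2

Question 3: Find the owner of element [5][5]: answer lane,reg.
r=5⇒gr=5,Rb=0  c=5⇒th=2,odd=1
L=5*4+2=22  i=0*2+1=1

22,1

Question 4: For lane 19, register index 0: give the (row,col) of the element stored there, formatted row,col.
lane 19: gr=4 (19/4), th=3 (19%4)
i=0: r=4+0=4, c=3*2+0=6

4,6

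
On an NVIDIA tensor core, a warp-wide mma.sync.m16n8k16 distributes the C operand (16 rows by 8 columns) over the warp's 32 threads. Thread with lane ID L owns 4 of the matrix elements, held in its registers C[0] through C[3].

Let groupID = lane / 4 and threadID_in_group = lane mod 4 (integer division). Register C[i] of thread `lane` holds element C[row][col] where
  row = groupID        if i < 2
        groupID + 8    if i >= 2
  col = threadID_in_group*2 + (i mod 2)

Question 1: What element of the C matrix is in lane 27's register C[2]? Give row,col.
14,6

lane 27: g=6 (27/4), t=3 (27%4)
i=2: r=6+8=14, c=3*2+0=6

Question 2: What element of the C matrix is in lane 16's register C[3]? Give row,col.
lane 16=>16/4=4, 16 mod 4=0
i=3  r:4+8=>12  c:2·0+1=>1

12,1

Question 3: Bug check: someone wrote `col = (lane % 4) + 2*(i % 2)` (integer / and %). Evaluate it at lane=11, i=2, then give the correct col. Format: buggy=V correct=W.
`(lane % 4) + 2*(i % 2)`[11,2]->3
L=11->gid=11>>2=2, tid=11&3=3
[2]->row 2+8=10  col 3·2+0=6
col: 3 vs 6

buggy=3 correct=6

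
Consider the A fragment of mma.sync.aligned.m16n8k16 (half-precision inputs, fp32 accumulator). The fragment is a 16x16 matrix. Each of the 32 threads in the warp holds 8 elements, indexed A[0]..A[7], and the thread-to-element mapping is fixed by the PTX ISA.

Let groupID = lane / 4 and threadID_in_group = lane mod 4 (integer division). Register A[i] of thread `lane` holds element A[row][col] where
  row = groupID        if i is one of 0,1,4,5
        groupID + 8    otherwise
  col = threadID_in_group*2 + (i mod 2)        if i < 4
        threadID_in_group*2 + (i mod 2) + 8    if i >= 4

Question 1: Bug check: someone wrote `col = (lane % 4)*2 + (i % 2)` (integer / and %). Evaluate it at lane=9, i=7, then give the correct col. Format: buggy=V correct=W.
buggy=3 correct=11

`(lane % 4)*2 + (i % 2)`[9,7]->3
9: g=2,t=1
[7] (2+8,1*2+1+8) = (10,11)
col: 3 vs 11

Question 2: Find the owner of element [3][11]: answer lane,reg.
r=3->g=3,rb=0  c=11->cb=1,t=1,b0=1
L=3*4+1=13  i=1*4+0*2+1=5

13,5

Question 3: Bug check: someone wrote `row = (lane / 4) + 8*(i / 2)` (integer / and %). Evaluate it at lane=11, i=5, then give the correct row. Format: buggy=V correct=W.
`(lane / 4) + 8*(i / 2)`[11,5]=>18
lane 11=>11/4=2, 11 mod 4=3
i=5  r:2+0=>2  c:2·3+1+8=>15
row: 18 vs 2

buggy=18 correct=2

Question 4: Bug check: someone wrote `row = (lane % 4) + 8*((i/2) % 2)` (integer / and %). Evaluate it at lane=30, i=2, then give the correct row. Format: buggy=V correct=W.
`(lane % 4) + 8*((i/2) % 2)`[30,2]->10
L=30->gid=30>>2=7, tid=30&3=2
[2]->row 7+8=15  col 2·2+0+0=4
row: 10 vs 15

buggy=10 correct=15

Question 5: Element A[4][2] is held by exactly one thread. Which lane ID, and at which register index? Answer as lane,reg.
r=4⇒gr=4,Rb=0  c=2⇒Cb=0,th=1,odd=0
L=4*4+1=17  i=0*4+0*2+0=0

17,0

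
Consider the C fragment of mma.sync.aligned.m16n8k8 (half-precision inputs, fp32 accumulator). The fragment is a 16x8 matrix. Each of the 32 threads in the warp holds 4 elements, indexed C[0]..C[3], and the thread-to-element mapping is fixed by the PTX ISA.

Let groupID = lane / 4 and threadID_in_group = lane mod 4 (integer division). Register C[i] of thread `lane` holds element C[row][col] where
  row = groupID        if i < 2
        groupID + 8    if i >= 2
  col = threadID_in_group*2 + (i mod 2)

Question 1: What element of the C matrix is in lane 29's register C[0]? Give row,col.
lane 29: gid=7 (29/4), tid=1 (29%4)
i=0: r=7+0=7, c=1*2+0=2

7,2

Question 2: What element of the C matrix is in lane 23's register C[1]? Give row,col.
5,7

L=23→G=23>>2=5, T=23&3=3
[1]→row 5+0=5  col 3·2+1=7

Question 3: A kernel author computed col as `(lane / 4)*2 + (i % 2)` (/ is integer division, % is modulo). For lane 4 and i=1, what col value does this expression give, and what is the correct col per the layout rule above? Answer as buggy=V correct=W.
buggy=3 correct=1

`(lane / 4)*2 + (i % 2)`[4,1]->3
L=4->g=4>>2=1, t=4&3=0
[1]->row 1+0=1  col 0·2+1=1
col: 3 vs 1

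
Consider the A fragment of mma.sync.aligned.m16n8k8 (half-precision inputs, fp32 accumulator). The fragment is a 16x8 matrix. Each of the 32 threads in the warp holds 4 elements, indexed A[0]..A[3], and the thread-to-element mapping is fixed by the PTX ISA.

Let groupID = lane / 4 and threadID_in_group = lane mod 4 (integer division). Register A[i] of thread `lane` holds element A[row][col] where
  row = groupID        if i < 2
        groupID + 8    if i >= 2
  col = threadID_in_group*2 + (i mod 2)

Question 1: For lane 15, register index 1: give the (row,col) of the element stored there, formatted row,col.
15: gid=3,tid=3
[1] (3+0,3*2+1) = (3,7)

3,7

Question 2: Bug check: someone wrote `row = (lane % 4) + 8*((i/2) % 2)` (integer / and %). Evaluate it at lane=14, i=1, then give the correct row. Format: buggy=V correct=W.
buggy=2 correct=3

`(lane % 4) + 8*((i/2) % 2)`[14,1]->2
14: g=3,t=2
[1] (3+0,2*2+1) = (3,5)
row: 2 vs 3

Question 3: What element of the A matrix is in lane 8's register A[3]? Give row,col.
8: grp=2,tig=0
[3] (2+8,0*2+1) = (10,1)

10,1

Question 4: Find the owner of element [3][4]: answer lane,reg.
r=3→G=3,rhi=0  c=4→T=2,p=0
L=3*4+2=14  i=0*2+0=0

14,0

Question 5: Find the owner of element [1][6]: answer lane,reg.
r=1->g=1,rb=0  c=6->t=3,b0=0
L=1*4+3=7  i=0*2+0=0

7,0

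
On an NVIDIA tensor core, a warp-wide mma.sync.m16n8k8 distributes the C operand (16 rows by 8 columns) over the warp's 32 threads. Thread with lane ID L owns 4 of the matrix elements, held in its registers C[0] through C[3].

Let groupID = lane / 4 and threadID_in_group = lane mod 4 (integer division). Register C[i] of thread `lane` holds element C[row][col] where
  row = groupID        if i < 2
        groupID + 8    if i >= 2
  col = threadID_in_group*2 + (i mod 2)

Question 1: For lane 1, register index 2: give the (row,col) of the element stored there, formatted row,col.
8,2

lane 1->1/4=0, 1 mod 4=1
i=2  r:0+8->8  c:2·1+0->2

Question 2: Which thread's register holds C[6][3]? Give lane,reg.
r=6->g=6,rb=0  c=3->t=1,b0=1
L=6*4+1=25  i=0*2+1=1

25,1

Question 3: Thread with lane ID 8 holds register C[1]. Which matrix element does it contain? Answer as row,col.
2,1

L=8->g=8>>2=2, t=8&3=0
[1]->row 2+0=2  col 0·2+1=1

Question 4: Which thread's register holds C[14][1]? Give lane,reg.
r=14→G=6,rhi=1  c=1→T=0,p=1
L=6*4+0=24  i=1*2+1=3

24,3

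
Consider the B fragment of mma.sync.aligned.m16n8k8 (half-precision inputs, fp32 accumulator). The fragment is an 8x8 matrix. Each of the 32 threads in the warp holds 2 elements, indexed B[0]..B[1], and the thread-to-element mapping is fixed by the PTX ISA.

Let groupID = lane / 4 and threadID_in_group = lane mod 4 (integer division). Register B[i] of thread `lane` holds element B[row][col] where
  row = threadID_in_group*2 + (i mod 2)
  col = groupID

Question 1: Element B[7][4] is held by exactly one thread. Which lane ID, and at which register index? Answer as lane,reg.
c=4⇒gr=4  r=7⇒th=3,odd=1
L=4*4+3=19  i=1=1

19,1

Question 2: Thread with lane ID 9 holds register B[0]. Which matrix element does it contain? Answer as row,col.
lane 9: gid=2 (9/4), tid=1 (9%4)
i=0: r=1*2+0=2, c=gid=2

2,2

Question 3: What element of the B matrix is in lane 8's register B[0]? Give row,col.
0,2

lane 8->8/4=2, 8 mod 4=0
i=0  r:2·0+0->0  c:2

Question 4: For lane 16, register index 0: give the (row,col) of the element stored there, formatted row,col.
lane 16->16/4=4, 16 mod 4=0
i=0  r:2·0+0->0  c:4

0,4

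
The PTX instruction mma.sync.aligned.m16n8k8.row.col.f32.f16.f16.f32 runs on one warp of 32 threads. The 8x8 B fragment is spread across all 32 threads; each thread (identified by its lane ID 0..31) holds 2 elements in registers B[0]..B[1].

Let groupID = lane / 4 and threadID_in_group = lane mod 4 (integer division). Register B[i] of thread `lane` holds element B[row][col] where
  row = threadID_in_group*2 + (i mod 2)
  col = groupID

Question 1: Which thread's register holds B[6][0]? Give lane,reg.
3,0

c:0=>grp=0  r:6=>tig=3,lo=0
L=0*4+3=3  i=0=0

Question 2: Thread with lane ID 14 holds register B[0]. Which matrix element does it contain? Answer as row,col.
14: gid=3,tid=2
[0] (2*2+0,3) = (4,3)

4,3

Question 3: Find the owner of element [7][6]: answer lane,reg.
c: 6->gid=6  r: 7->tid=3,i&1=1
L=6*4+3=27  i=1=1

27,1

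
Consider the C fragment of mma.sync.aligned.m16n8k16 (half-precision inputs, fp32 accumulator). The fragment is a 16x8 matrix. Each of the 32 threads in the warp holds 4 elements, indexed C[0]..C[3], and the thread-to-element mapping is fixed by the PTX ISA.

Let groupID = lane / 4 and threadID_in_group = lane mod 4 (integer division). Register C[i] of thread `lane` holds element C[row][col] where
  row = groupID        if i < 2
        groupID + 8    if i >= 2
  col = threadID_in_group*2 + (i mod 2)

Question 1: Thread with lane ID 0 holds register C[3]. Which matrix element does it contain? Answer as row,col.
lane 0: G=0 (0/4), T=0 (0%4)
i=3: r=0+8=8, c=0*2+1=1

8,1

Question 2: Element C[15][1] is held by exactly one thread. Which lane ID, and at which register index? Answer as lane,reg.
28,3

r=15→G=7,rhi=1  c=1→T=0,p=1
L=7*4+0=28  i=1*2+1=3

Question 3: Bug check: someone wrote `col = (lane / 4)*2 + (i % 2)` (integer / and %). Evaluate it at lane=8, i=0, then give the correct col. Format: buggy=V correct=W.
buggy=4 correct=0

`(lane / 4)*2 + (i % 2)`[8,0]→4
lane 8: G=2 (8/4), T=0 (8%4)
i=0: r=2+0=2, c=0*2+0=0
col: 4 vs 0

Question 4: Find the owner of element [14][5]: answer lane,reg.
26,3

r: 14->gid=6,r8=1  c: 5->tid=2,i&1=1
L=6*4+2=26  i=1*2+1=3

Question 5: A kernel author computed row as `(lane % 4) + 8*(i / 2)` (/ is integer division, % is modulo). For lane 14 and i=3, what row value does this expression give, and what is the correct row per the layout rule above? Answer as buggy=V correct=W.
`(lane % 4) + 8*(i / 2)`[14,3]⇒10
14: gr=3,th=2
[3] (3+8,2*2+1) = (11,5)
row: 10 vs 11

buggy=10 correct=11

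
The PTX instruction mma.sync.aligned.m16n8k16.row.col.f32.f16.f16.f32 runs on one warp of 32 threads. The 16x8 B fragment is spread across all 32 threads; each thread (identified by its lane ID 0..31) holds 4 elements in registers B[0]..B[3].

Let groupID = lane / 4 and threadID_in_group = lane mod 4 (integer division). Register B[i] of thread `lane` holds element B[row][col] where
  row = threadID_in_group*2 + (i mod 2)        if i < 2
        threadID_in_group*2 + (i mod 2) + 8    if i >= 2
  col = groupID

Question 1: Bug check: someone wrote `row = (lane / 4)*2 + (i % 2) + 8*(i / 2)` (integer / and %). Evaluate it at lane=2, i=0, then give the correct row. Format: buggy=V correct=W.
buggy=0 correct=4

`(lane / 4)*2 + (i % 2) + 8*(i / 2)`[2,0]⇒0
lane 2⇒2/4=0, 2 mod 4=2
i=0  r:2·2+0+0⇒4  c:0
row: 0 vs 4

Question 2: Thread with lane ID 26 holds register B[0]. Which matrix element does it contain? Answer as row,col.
4,6

26: gid=6,tid=2
[0] (2*2+0+0,6) = (4,6)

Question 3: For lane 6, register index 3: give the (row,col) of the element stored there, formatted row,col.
13,1

lane 6: gr=1 (6/4), th=2 (6%4)
i=3: r=2*2+1+8=13, c=gr=1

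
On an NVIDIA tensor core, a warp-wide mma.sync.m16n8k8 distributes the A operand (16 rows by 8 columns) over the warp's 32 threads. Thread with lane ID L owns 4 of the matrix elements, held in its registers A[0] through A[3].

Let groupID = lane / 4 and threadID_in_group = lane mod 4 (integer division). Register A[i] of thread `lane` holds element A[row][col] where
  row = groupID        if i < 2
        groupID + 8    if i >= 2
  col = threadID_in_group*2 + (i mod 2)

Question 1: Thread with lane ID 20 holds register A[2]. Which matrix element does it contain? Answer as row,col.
lane 20: G=5 (20/4), T=0 (20%4)
i=2: r=5+8=13, c=0*2+0=0

13,0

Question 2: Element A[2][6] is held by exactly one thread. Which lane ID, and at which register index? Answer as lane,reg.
r=2⇒gr=2,Rb=0  c=6⇒th=3,odd=0
L=2*4+3=11  i=0*2+0=0

11,0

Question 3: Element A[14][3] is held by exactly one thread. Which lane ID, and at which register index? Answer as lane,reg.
25,3

r=14⇒gr=6,Rb=1  c=3⇒th=1,odd=1
L=6*4+1=25  i=1*2+1=3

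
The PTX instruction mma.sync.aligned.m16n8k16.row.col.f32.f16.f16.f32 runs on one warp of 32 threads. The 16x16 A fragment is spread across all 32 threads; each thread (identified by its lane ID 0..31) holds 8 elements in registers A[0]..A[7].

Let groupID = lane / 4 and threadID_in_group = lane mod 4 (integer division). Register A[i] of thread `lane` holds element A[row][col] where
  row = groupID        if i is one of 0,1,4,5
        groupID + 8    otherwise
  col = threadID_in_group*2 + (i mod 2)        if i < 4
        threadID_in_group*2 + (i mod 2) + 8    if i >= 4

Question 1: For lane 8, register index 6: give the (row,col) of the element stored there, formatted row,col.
10,8

8: gid=2,tid=0
[6] (2+8,0*2+0+8) = (10,8)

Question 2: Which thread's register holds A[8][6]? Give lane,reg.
3,2

r:8=>grp=0,rB=1  c:6=>cB=0,tig=3,lo=0
L=0*4+3=3  i=0*4+1*2+0=2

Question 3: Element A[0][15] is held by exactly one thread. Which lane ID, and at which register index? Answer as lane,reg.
3,5

r=0⇒gr=0,Rb=0  c=15⇒Cb=1,th=3,odd=1
L=0*4+3=3  i=1*4+0*2+1=5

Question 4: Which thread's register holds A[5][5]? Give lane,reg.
22,1

r:5=>grp=5,rB=0  c:5=>cB=0,tig=2,lo=1
L=5*4+2=22  i=0*4+0*2+1=1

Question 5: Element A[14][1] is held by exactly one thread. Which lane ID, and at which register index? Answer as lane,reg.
r=14→G=6,rhi=1  c=1→chi=0,T=0,p=1
L=6*4+0=24  i=0*4+1*2+1=3

24,3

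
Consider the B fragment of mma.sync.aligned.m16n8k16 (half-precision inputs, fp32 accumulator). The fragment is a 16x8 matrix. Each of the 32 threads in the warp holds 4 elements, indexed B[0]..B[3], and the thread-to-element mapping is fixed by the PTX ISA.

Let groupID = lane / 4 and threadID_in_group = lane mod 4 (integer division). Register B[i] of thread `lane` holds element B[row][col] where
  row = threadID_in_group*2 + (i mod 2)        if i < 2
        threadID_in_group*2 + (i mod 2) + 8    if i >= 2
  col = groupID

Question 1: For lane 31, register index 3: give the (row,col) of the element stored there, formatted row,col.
15,7

L=31⇒gr=31>>2=7, th=31&3=3
[3]⇒row 3·2+1+8=15  col gr=7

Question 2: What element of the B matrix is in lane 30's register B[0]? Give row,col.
30: grp=7,tig=2
[0] (2*2+0+0,7) = (4,7)

4,7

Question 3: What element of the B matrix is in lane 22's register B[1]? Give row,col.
22: gid=5,tid=2
[1] (2*2+1+0,5) = (5,5)

5,5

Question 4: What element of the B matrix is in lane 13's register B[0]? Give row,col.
L=13->gid=13>>2=3, tid=13&3=1
[0]->row 1·2+0+0=2  col gid=3

2,3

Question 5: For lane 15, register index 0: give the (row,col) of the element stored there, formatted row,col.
lane 15→15/4=3, 15 mod 4=3
i=0  r:2·3+0+0→6  c:3

6,3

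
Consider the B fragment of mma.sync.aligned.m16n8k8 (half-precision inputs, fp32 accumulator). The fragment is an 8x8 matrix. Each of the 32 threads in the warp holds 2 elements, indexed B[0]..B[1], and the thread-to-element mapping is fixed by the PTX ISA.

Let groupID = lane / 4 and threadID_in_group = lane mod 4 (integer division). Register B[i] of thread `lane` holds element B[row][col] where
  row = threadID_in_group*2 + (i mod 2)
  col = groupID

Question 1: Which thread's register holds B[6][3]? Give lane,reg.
c=3->g=3  r=6->t=3,b0=0
L=3*4+3=15  i=0=0

15,0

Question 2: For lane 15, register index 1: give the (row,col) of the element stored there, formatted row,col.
15: gid=3,tid=3
[1] (3*2+1,3) = (7,3)

7,3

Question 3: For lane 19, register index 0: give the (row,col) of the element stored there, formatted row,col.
L=19→G=19>>2=4, T=19&3=3
[0]→row 3·2+0=6  col G=4

6,4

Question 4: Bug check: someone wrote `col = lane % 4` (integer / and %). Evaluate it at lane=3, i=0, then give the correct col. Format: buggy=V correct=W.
`lane % 4`[3,0]=>3
lane 3: grp=0 (3/4), tig=3 (3%4)
i=0: r=3*2+0=6, c=grp=0
col: 3 vs 0

buggy=3 correct=0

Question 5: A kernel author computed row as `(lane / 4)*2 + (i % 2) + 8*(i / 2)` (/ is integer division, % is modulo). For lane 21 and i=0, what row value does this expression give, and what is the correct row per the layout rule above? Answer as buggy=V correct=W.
`(lane / 4)*2 + (i % 2) + 8*(i / 2)`[21,0]⇒10
21: gr=5,th=1
[0] (1*2+0,5) = (2,5)
row: 10 vs 2

buggy=10 correct=2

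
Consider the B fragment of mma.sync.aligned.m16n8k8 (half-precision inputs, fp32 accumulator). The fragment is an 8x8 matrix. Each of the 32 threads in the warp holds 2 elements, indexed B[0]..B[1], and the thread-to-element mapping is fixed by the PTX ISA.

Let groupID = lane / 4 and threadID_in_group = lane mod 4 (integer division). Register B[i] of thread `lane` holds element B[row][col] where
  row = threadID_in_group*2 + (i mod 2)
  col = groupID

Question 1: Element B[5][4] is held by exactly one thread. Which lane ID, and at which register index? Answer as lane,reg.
18,1

c=4->g=4  r=5->t=2,b0=1
L=4*4+2=18  i=1=1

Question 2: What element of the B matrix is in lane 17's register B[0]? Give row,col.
2,4

17: grp=4,tig=1
[0] (1*2+0,4) = (2,4)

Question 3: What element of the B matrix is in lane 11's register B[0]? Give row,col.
lane 11: G=2 (11/4), T=3 (11%4)
i=0: r=3*2+0=6, c=G=2

6,2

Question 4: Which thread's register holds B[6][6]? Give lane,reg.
27,0

c=6->g=6  r=6->t=3,b0=0
L=6*4+3=27  i=0=0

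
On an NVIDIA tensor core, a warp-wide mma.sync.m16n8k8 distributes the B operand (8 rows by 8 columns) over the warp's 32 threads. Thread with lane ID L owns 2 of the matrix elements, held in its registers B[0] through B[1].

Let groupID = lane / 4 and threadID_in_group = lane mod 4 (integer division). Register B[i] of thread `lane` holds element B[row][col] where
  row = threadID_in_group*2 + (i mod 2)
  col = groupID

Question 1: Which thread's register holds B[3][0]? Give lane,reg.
c=0⇒gr=0  r=3⇒th=1,odd=1
L=0*4+1=1  i=1=1

1,1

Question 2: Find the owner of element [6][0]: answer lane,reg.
3,0

c=0->g=0  r=6->t=3,b0=0
L=0*4+3=3  i=0=0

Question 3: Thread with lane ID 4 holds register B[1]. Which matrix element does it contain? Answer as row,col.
1,1

4: g=1,t=0
[1] (0*2+1,1) = (1,1)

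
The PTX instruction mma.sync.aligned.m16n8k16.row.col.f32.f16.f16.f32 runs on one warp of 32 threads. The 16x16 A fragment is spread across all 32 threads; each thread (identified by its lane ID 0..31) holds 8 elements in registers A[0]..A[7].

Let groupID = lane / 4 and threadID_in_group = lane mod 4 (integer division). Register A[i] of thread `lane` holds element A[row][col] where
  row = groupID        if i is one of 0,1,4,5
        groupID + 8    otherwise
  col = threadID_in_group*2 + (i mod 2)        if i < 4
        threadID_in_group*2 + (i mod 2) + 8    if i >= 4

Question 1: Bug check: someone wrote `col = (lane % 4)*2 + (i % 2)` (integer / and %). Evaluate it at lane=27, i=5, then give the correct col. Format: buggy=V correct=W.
`(lane % 4)*2 + (i % 2)`[27,5]→7
lane 27: G=6 (27/4), T=3 (27%4)
i=5: r=6+0=6, c=3*2+1+8=15
col: 7 vs 15

buggy=7 correct=15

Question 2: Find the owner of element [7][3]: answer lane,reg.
29,1

r=7⇒gr=7,Rb=0  c=3⇒Cb=0,th=1,odd=1
L=7*4+1=29  i=0*4+0*2+1=1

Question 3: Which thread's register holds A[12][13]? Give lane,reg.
r:12=>grp=4,rB=1  c:13=>cB=1,tig=2,lo=1
L=4*4+2=18  i=1*4+1*2+1=7

18,7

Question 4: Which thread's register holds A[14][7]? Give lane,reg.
r: 14->gid=6,r8=1  c: 7->c8=0,tid=3,i&1=1
L=6*4+3=27  i=0*4+1*2+1=3

27,3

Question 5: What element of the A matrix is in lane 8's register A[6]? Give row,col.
lane 8: grp=2 (8/4), tig=0 (8%4)
i=6: r=2+8=10, c=0*2+0+8=8

10,8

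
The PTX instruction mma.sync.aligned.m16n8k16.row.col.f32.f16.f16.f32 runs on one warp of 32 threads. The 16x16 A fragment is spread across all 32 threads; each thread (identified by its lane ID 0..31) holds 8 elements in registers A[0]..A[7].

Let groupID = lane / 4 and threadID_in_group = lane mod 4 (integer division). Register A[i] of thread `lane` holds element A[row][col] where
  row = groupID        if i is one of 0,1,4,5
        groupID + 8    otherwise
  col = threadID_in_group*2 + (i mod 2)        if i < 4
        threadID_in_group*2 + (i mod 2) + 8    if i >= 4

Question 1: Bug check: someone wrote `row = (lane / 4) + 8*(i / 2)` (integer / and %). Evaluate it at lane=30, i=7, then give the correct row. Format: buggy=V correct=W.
`(lane / 4) + 8*(i / 2)`[30,7]->31
30: g=7,t=2
[7] (7+8,2*2+1+8) = (15,13)
row: 31 vs 15

buggy=31 correct=15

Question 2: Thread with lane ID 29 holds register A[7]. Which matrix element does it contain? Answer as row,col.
lane 29→29/4=7, 29 mod 4=1
i=7  r:7+8→15  c:2·1+1+8→11

15,11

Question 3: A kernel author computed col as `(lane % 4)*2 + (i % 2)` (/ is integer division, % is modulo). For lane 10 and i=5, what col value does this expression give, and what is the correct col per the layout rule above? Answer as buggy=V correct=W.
buggy=5 correct=13

`(lane % 4)*2 + (i % 2)`[10,5]->5
lane 10: gid=2 (10/4), tid=2 (10%4)
i=5: r=2+0=2, c=2*2+1+8=13
col: 5 vs 13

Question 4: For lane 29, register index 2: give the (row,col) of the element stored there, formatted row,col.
15,2

L=29->g=29>>2=7, t=29&3=1
[2]->row 7+8=15  col 1·2+0+0=2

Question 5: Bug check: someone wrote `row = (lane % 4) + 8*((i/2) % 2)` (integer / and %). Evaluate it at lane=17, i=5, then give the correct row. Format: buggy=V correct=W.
`(lane % 4) + 8*((i/2) % 2)`[17,5]=>1
lane 17=>17/4=4, 17 mod 4=1
i=5  r:4+0=>4  c:2·1+1+8=>11
row: 1 vs 4

buggy=1 correct=4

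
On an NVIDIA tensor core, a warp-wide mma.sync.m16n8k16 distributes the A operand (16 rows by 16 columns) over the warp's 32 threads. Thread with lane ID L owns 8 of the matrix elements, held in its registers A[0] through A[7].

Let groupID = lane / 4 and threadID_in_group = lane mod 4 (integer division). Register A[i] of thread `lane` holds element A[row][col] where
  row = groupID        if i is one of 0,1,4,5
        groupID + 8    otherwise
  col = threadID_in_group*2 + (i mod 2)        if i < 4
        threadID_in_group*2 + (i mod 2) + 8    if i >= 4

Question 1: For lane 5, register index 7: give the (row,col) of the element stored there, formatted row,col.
lane 5: grp=1 (5/4), tig=1 (5%4)
i=7: r=1+8=9, c=1*2+1+8=11

9,11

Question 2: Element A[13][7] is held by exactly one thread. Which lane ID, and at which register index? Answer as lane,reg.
r:13=>grp=5,rB=1  c:7=>cB=0,tig=3,lo=1
L=5*4+3=23  i=0*4+1*2+1=3

23,3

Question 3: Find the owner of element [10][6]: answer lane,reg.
11,2

r: 10->gid=2,r8=1  c: 6->c8=0,tid=3,i&1=0
L=2*4+3=11  i=0*4+1*2+0=2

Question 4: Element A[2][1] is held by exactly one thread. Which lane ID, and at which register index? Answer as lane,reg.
r: 2->gid=2,r8=0  c: 1->c8=0,tid=0,i&1=1
L=2*4+0=8  i=0*4+0*2+1=1

8,1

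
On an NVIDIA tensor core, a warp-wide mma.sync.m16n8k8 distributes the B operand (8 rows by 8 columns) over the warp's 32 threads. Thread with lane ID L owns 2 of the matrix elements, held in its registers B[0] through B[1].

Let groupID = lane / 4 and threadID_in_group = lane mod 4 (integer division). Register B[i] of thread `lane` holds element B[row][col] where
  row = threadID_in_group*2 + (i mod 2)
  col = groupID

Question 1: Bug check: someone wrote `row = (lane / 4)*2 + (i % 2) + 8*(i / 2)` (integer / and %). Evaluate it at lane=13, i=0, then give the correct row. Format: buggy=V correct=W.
buggy=6 correct=2

`(lane / 4)*2 + (i % 2) + 8*(i / 2)`[13,0]=>6
lane 13=>13/4=3, 13 mod 4=1
i=0  r:2·1+0=>2  c:3
row: 6 vs 2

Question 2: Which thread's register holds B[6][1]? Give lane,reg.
7,0

c=1→G=1  r=6→T=3,p=0
L=1*4+3=7  i=0=0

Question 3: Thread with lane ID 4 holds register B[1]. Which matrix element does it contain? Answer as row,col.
1,1

lane 4: G=1 (4/4), T=0 (4%4)
i=1: r=0*2+1=1, c=G=1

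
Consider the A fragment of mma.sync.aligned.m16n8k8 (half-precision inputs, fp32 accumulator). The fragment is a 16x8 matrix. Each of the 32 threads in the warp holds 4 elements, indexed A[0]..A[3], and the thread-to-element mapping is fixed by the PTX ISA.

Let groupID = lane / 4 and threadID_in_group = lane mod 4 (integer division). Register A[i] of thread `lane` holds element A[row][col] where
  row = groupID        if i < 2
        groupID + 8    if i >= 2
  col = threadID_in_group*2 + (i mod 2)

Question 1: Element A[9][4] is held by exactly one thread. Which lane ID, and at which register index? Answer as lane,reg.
6,2

r=9->g=1,rb=1  c=4->t=2,b0=0
L=1*4+2=6  i=1*2+0=2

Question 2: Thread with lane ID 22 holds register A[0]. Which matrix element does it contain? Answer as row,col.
5,4

L=22⇒gr=22>>2=5, th=22&3=2
[0]⇒row 5+0=5  col 2·2+0=4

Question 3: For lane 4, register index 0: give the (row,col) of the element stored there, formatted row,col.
L=4->gid=4>>2=1, tid=4&3=0
[0]->row 1+0=1  col 0·2+0=0

1,0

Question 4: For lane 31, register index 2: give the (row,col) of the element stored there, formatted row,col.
15,6

L=31->gid=31>>2=7, tid=31&3=3
[2]->row 7+8=15  col 3·2+0=6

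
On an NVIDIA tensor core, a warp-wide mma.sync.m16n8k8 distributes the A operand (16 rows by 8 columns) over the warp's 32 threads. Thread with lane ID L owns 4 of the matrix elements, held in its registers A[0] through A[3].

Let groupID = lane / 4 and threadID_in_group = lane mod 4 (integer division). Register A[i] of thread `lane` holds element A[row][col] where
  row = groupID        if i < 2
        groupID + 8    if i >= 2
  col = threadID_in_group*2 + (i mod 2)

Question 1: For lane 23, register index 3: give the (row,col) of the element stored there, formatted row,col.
13,7

lane 23: gid=5 (23/4), tid=3 (23%4)
i=3: r=5+8=13, c=3*2+1=7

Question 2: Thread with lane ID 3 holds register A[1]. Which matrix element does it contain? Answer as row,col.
0,7

3: gid=0,tid=3
[1] (0+0,3*2+1) = (0,7)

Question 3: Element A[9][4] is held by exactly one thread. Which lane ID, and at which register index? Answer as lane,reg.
6,2

r:9=>grp=1,rB=1  c:4=>tig=2,lo=0
L=1*4+2=6  i=1*2+0=2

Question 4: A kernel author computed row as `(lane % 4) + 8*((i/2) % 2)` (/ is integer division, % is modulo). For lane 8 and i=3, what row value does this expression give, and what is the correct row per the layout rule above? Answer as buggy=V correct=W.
`(lane % 4) + 8*((i/2) % 2)`[8,3]->8
lane 8: gid=2 (8/4), tid=0 (8%4)
i=3: r=2+8=10, c=0*2+1=1
row: 8 vs 10

buggy=8 correct=10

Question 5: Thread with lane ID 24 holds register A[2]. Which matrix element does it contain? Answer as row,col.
lane 24→24/4=6, 24 mod 4=0
i=2  r:6+8→14  c:2·0+0→0

14,0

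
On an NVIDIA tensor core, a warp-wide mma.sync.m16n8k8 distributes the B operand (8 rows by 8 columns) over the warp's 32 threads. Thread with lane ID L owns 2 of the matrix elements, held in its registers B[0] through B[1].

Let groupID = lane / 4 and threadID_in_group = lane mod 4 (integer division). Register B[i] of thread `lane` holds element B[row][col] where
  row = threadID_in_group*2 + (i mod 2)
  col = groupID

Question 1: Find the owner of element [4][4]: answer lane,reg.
c:4=>grp=4  r:4=>tig=2,lo=0
L=4*4+2=18  i=0=0

18,0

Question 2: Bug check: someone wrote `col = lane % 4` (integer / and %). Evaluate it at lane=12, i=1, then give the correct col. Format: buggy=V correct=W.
buggy=0 correct=3

`lane % 4`[12,1]->0
L=12->gid=12>>2=3, tid=12&3=0
[1]->row 0·2+1=1  col gid=3
col: 0 vs 3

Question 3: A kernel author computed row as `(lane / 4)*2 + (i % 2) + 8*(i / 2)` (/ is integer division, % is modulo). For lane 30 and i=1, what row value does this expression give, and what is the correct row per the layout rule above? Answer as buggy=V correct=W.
`(lane / 4)*2 + (i % 2) + 8*(i / 2)`[30,1]->15
L=30->gid=30>>2=7, tid=30&3=2
[1]->row 2·2+1=5  col gid=7
row: 15 vs 5

buggy=15 correct=5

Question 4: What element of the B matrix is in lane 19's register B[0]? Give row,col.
L=19⇒gr=19>>2=4, th=19&3=3
[0]⇒row 3·2+0=6  col gr=4

6,4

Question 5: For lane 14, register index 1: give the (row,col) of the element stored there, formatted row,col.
5,3

14: gr=3,th=2
[1] (2*2+1,3) = (5,3)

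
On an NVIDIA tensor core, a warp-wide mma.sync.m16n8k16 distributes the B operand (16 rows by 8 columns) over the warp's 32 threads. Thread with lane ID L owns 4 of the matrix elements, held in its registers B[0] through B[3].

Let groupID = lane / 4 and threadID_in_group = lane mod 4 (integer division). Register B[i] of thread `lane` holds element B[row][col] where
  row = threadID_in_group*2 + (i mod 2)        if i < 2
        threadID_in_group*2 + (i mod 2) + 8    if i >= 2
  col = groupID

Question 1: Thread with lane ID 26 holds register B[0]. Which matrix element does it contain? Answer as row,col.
4,6

L=26->gid=26>>2=6, tid=26&3=2
[0]->row 2·2+0+0=4  col gid=6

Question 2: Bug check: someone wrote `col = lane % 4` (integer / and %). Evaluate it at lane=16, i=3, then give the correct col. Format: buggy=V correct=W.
`lane % 4`[16,3]=>0
L=16=>grp=16>>2=4, tig=16&3=0
[3]=>row 0·2+1+8=9  col grp=4
col: 0 vs 4

buggy=0 correct=4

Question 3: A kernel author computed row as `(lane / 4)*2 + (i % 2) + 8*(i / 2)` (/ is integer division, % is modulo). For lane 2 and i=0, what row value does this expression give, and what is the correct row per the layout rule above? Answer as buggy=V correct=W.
`(lane / 4)*2 + (i % 2) + 8*(i / 2)`[2,0]⇒0
lane 2: gr=0 (2/4), th=2 (2%4)
i=0: r=2*2+0+0=4, c=gr=0
row: 0 vs 4

buggy=0 correct=4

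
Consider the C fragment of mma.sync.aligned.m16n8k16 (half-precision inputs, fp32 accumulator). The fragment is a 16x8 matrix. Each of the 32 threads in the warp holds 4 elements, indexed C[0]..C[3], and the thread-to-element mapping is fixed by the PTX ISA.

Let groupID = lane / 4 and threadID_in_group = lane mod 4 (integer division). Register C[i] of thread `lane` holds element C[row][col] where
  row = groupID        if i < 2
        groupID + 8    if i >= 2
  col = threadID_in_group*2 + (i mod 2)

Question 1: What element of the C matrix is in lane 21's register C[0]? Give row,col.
5,2

lane 21: G=5 (21/4), T=1 (21%4)
i=0: r=5+0=5, c=1*2+0=2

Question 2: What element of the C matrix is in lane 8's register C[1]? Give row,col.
lane 8: gr=2 (8/4), th=0 (8%4)
i=1: r=2+0=2, c=0*2+1=1

2,1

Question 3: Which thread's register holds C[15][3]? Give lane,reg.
r:15=>grp=7,rB=1  c:3=>tig=1,lo=1
L=7*4+1=29  i=1*2+1=3

29,3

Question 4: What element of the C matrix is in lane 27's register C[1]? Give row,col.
6,7

27: g=6,t=3
[1] (6+0,3*2+1) = (6,7)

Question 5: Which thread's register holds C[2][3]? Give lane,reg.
9,1

r:2=>grp=2,rB=0  c:3=>tig=1,lo=1
L=2*4+1=9  i=0*2+1=1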